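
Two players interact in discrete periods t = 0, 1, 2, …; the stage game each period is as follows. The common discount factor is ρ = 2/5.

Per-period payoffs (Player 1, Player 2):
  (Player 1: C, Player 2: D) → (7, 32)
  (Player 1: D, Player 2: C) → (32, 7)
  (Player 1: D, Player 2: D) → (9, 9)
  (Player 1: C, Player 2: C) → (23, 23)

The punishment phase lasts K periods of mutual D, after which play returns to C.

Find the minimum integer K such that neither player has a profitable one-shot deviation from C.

4

No profitable deviation requires (23−9)(ρ+…+ρ^K) ≥ 32−23, i.e. ρ+…+ρ^K ≥ 9/14 ≈ 0.6429.
With ρ = 2/5, the partial sums are K=1: 0.4000, K=2: 0.5600, K=3: 0.6240, K=4: 0.6496.
K = 4 is the first length at which the sum reaches 0.6429.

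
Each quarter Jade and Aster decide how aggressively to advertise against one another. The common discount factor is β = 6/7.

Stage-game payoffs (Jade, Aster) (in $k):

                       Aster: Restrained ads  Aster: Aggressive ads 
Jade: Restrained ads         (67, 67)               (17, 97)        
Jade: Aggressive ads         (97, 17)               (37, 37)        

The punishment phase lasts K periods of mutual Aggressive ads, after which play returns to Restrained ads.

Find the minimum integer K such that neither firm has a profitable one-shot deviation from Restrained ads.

2

IC: β(1−β^K)/(1−β) ≥ (97−67)/(67−37) = 1.
With β = 6/7: need 1 − β^K ≥ 1·(1−6/7)/(6/7), i.e. β^K ≤ 0.8333.
Since (6/7)^1 = 0.8571 and (6/7)^2 = 0.7347, the smallest such K is 2.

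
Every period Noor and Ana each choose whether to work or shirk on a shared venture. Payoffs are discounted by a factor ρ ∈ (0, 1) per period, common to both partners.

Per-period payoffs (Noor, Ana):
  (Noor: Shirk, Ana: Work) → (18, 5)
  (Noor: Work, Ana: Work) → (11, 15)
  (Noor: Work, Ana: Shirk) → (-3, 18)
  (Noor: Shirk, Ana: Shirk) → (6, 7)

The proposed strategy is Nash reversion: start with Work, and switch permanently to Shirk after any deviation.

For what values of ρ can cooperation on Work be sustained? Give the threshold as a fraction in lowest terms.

7/12

For Noor: deviation gain 18−11 = 7, per-period punishment loss 11−6 = 5. IC gives ρ ≥ 7/12.
For Ana: gain 3, loss 8 per period, so ρ ≥ 3/11.
The tighter constraint is Noor's, so cooperation needs ρ ≥ 7/12.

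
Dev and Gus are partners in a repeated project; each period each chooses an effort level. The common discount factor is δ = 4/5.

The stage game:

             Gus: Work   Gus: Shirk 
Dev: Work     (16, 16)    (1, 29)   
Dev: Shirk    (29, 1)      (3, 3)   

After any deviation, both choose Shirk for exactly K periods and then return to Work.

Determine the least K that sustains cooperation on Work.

2

Need Σ_{k=1}^{K} δ^k ≥ (29−16)/(16−3) = 1.0000 at δ = 4/5.
At K = 1 the sum is 0.8000 < 1.0000; at K = 2 it is 1.4400 ≥ 1.0000.
So the minimum punishment length is K = 2.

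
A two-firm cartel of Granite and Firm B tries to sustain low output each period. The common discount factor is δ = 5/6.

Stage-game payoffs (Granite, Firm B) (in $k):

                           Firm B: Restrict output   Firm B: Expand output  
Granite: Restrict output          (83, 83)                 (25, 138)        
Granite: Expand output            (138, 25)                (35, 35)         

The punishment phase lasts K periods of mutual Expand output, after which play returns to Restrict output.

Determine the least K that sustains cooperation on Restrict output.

IC: δ(1−δ^K)/(1−δ) ≥ (138−83)/(83−35) = 55/48.
With δ = 5/6: need 1 − δ^K ≥ 55/48·(1−5/6)/(5/6), i.e. δ^K ≤ 0.7708.
Since (5/6)^1 = 0.8333 and (5/6)^2 = 0.6944, the smallest such K is 2.

2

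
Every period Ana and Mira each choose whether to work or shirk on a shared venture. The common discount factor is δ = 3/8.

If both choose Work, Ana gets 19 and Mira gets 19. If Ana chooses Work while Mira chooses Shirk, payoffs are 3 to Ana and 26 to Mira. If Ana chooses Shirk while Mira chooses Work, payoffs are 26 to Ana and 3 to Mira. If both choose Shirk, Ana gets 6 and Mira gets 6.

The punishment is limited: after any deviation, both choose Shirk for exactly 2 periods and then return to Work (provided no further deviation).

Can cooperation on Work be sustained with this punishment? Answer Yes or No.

No

Comparing payoff streams over the 3 periods until play realigns: cooperate → 19(1+δ+…+δ^2); deviate → 26 + 6(δ+…+δ^2).
Cooperation is sustained iff (19−6)(δ+…+δ^2) ≥ 26−19.
δ+…+δ^2 = 3/8·(1−(3/8)^2)/(1−3/8) = 0.5156, and (26−19)/(19−6) = 0.5385.
0.5156 < 0.5385, so cooperation is not sustainable.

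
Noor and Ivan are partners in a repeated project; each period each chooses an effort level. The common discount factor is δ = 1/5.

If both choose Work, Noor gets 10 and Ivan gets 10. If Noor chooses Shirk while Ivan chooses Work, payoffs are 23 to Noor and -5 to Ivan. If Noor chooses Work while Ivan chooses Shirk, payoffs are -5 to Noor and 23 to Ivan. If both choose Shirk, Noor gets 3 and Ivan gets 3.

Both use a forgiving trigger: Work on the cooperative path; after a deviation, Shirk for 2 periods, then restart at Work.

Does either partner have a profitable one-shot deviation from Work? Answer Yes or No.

Comparing payoff streams over the 3 periods until play realigns: cooperate → 10(1+δ+…+δ^2); deviate → 23 + 3(δ+…+δ^2).
Cooperation is sustained iff (10−3)(δ+…+δ^2) ≥ 23−10.
δ+…+δ^2 = 1/5·(1−(1/5)^2)/(1−1/5) = 0.2400, and (23−10)/(10−3) = 1.8571.
0.2400 < 1.8571, so cooperation is not sustainable.

Yes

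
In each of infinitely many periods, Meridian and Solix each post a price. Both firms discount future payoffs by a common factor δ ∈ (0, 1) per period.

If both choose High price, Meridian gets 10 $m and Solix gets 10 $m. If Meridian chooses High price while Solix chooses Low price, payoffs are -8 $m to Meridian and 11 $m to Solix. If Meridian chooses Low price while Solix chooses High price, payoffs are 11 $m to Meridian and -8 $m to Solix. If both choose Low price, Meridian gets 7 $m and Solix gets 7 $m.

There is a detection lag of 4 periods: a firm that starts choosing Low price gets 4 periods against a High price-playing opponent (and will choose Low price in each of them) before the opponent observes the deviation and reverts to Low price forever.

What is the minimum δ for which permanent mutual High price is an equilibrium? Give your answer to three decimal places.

0.707

Deviating for the 4 undetected periods gains 11−10 = 1 per period over cooperation, then loses 10−7 = 3 per period forever once punishment starts.
Gain: 1(1 + δ + … + δ^3); loss: 3·δ^4/(1−δ).
No profitable deviation ⇔ 1(1−δ^4) ≤ 3·δ^4, i.e. δ^4 ≥ 1/(1+3) = 1/4.
Hence δ ≥ (1/4)^(1/4) ≈ 0.707.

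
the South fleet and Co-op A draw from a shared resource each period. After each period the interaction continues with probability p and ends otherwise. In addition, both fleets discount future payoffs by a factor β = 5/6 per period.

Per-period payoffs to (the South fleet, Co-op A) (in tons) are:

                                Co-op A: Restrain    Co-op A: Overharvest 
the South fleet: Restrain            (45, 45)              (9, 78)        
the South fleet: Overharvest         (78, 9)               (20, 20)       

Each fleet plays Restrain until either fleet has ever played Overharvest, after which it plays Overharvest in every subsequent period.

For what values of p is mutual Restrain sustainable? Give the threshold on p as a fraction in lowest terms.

Expected continuation weight on next period's payoff is β·p = 5/6·p, which plays the role of the discount factor.
Cooperation requires 5/6·p ≥ (78−45)/(78−20) = 33/58, hence p ≥ 99/145.

99/145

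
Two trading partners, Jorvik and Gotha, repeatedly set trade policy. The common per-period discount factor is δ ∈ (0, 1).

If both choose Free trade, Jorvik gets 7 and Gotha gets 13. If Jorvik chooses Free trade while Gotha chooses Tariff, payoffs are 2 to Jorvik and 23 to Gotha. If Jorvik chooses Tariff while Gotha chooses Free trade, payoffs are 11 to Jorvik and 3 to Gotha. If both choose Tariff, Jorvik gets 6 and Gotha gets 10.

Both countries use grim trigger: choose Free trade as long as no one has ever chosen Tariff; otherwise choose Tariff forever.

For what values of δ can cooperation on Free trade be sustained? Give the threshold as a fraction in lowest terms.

4/5

For Jorvik: deviation gain 11−7 = 4, per-period punishment loss 7−6 = 1. IC gives δ ≥ 4/5.
For Gotha: gain 10, loss 3 per period, so δ ≥ 10/13.
The tighter constraint is Jorvik's, so cooperation needs δ ≥ 4/5.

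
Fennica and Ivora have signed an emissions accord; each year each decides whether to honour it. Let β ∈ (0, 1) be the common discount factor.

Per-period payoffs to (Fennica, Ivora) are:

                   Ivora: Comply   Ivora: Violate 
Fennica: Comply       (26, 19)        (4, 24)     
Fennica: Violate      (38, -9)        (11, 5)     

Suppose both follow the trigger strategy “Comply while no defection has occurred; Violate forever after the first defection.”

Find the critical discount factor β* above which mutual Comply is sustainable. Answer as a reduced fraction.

4/9

Fennica: cooperation gives 26 each period; deviation gives 38 once then 11 forever.
  26/(1−β) ≥ 38 + 11β/(1−β) ⇒ β ≥ 12/27 = 4/9.
Ivora: cooperation gives 19 each period; deviation gives 24 once then 5 forever.
  β ≥ 5/19.
Both must hold, so the binding constraint is Fennica's: β ≥ 4/9.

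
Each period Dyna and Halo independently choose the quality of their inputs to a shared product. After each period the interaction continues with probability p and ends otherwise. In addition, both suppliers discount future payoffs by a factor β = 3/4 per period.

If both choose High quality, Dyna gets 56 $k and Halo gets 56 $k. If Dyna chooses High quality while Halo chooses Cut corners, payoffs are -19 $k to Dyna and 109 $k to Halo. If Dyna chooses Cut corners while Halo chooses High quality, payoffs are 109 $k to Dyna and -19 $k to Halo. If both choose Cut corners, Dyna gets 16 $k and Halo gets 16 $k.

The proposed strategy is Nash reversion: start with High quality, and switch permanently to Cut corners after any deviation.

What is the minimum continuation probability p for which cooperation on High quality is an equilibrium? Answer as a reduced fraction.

Expected continuation weight on next period's payoff is β·p = 3/4·p, which plays the role of the discount factor.
Cooperation requires 3/4·p ≥ (109−56)/(109−16) = 53/93, hence p ≥ 212/279.

212/279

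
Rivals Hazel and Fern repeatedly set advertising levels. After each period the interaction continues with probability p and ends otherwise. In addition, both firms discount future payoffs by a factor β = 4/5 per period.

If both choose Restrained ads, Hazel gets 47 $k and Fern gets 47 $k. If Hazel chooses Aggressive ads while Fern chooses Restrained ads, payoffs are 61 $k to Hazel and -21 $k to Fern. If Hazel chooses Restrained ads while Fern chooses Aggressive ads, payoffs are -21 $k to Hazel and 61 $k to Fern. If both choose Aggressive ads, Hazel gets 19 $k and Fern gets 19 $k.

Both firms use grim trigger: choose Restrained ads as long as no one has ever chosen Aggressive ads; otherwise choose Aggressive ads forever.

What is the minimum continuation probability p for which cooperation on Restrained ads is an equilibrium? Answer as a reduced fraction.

With continuation probability p and discount β, the effective per-period discount factor is βp.
Grim-trigger IC: βp ≥ (61−47)/(61−19) = 1/3.
So p ≥ (1/3)/(4/5) = 5/12.

5/12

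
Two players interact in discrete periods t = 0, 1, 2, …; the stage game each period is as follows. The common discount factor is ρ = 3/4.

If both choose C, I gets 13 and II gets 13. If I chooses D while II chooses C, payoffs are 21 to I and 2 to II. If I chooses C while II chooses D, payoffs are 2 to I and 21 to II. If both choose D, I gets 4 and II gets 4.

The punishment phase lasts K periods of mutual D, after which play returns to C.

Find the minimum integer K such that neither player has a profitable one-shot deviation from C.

No profitable deviation requires (13−4)(ρ+…+ρ^K) ≥ 21−13, i.e. ρ+…+ρ^K ≥ 8/9 ≈ 0.8889.
With ρ = 3/4, the partial sums are K=1: 0.7500, K=2: 1.3125.
K = 2 is the first length at which the sum reaches 0.8889.

2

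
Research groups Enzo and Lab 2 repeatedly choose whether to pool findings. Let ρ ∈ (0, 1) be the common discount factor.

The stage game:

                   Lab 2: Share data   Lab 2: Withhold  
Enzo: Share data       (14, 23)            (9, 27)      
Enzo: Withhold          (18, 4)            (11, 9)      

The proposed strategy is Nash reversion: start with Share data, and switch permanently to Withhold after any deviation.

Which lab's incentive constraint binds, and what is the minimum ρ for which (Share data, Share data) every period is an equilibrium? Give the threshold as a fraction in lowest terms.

Enzo; ρ ≥ 4/7

For Enzo: deviation gain 18−14 = 4, per-period punishment loss 14−11 = 3. IC gives ρ ≥ 4/7.
For Lab 2: gain 4, loss 14 per period, so ρ ≥ 4/18 = 2/9.
The tighter constraint is Enzo's, so cooperation needs ρ ≥ 4/7.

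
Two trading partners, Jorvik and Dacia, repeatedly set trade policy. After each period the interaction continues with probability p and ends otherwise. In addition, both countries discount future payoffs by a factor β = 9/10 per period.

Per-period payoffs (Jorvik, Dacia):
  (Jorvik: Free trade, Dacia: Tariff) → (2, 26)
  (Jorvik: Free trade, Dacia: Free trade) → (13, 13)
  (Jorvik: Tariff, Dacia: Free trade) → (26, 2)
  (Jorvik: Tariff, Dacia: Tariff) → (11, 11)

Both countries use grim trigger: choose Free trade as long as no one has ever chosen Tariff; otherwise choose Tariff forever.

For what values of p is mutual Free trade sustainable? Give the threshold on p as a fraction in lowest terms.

With continuation probability p and discount β, the effective per-period discount factor is βp.
Grim-trigger IC: βp ≥ (26−13)/(26−11) = 13/15.
So p ≥ (13/15)/(9/10) = 26/27.

26/27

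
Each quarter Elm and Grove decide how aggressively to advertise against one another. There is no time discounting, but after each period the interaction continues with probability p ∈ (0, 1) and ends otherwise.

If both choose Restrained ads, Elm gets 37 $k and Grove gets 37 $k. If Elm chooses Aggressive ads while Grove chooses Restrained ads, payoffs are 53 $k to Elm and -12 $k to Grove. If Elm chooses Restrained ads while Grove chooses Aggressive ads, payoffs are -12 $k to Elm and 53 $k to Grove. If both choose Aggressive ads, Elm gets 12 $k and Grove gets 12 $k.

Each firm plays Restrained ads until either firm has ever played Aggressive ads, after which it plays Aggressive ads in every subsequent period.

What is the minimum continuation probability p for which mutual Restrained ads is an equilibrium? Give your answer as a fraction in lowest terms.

With no time discounting, the continuation probability p plays the role of the discount factor.
Grim-trigger IC: 37/(1−p) ≥ 53 + 12p/(1−p) ⇒ p ≥ (53−37)/(53−12) = 16/41.

16/41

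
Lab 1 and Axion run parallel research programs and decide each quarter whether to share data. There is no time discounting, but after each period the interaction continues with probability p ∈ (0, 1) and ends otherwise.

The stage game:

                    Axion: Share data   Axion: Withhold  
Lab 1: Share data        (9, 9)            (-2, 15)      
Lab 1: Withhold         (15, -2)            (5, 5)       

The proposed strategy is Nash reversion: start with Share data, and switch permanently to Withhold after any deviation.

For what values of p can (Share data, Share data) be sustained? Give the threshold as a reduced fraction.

Expected cooperation value is 9 + p·9 + p²·9 + … = 9/(1−p); deviation gives 15 + p·5/(1−p).
9 ≥ 15(1−p) + 5p ⇒ 10p ≥ 6 ⇒ p ≥ 6/10 = 3/5.

3/5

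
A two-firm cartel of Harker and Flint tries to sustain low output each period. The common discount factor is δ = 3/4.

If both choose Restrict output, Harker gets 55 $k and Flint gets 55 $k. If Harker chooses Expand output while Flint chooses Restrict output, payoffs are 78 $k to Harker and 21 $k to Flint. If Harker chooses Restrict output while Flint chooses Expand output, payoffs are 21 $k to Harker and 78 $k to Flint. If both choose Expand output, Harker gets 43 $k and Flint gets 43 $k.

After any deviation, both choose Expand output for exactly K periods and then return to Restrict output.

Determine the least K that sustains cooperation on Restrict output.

4

Need Σ_{k=1}^{K} δ^k ≥ (78−55)/(55−43) = 1.9167 at δ = 3/4.
At K = 3 the sum is 1.7344 < 1.9167; at K = 4 it is 2.0508 ≥ 1.9167.
So the minimum punishment length is K = 4.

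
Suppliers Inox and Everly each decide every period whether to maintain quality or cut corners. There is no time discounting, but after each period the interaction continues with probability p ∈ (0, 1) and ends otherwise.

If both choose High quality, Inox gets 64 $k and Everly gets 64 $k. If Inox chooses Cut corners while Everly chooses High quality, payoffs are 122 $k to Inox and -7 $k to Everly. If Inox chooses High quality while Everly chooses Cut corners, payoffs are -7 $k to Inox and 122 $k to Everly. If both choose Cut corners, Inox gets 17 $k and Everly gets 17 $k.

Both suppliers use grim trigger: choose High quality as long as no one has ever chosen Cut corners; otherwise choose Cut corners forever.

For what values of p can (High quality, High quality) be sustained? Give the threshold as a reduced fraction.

With no time discounting, the continuation probability p plays the role of the discount factor.
Grim-trigger IC: 64/(1−p) ≥ 122 + 17p/(1−p) ⇒ p ≥ (122−64)/(122−17) = 58/105.

58/105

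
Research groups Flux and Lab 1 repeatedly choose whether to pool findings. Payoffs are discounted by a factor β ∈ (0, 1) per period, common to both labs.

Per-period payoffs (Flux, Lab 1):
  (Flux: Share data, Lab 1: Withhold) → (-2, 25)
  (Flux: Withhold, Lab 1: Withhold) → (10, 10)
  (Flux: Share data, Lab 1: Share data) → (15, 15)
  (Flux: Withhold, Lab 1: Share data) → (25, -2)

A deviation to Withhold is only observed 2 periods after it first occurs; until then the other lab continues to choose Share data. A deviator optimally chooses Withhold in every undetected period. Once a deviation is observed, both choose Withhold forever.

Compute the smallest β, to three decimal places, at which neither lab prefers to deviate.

The best deviation is to choose Withhold for all 2 undetected periods, earning 25 each, then 10 forever once detected.
Deviation value: 25(1−β^2)/(1−β) + 10β^2/(1−β); cooperation value: 15/(1−β).
IC: 15 ≥ 25(1−β^2) + 10β^2 = 25 − 15β^2.
So β^2 ≥ 10/15 = 2/3, giving β ≥ (2/3)^(1/2) ≈ 0.816.

0.816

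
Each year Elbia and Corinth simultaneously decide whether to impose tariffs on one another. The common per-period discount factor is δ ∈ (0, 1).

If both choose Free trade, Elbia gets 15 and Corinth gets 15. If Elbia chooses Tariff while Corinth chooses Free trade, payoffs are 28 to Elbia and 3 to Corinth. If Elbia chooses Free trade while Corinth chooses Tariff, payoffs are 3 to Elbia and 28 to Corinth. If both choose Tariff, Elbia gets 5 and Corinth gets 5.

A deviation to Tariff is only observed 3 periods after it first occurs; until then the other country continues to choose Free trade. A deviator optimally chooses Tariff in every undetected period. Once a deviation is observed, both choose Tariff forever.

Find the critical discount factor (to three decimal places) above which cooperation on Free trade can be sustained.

Deviating for the 3 undetected periods gains 28−15 = 13 per period over cooperation, then loses 15−5 = 10 per period forever once punishment starts.
Gain: 13(1 + δ + … + δ^2); loss: 10·δ^3/(1−δ).
No profitable deviation ⇔ 13(1−δ^3) ≤ 10·δ^3, i.e. δ^3 ≥ 13/(13+10) = 13/23.
Hence δ ≥ (13/23)^(1/3) ≈ 0.827.

0.827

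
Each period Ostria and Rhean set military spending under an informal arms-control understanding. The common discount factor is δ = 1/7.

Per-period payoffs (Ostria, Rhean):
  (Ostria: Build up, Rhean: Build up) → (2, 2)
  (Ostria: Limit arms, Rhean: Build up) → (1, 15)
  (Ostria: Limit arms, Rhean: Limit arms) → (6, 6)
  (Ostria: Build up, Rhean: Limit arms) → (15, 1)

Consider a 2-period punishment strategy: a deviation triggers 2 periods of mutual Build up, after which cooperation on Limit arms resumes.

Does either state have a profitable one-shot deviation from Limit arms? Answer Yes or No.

Yes

IC: δ+…+δ^2 ≥ (15−6)/(6−2) = 9/4.
At δ = 1/7: partial sum = 0.1633 < 2.2500. Cooperation not sustainable.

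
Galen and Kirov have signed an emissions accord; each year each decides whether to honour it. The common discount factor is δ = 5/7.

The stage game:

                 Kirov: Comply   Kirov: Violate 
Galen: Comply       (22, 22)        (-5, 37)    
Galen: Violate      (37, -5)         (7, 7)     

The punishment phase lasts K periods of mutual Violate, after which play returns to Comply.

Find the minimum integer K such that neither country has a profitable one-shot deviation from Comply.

No profitable deviation requires (22−7)(δ+…+δ^K) ≥ 37−22, i.e. δ+…+δ^K ≥ 1 ≈ 1.0000.
With δ = 5/7, the partial sums are K=1: 0.7143, K=2: 1.2245.
K = 2 is the first length at which the sum reaches 1.0000.

2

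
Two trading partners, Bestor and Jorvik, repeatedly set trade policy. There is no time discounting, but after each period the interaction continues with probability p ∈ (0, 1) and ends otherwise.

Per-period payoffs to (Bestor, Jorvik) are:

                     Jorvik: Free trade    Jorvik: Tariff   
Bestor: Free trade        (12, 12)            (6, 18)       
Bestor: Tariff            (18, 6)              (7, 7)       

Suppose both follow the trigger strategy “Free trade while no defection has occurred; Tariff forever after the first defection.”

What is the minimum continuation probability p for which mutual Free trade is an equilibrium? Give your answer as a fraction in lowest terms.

6/11

With no time discounting, the continuation probability p plays the role of the discount factor.
Grim-trigger IC: 12/(1−p) ≥ 18 + 7p/(1−p) ⇒ p ≥ (18−12)/(18−7) = 6/11.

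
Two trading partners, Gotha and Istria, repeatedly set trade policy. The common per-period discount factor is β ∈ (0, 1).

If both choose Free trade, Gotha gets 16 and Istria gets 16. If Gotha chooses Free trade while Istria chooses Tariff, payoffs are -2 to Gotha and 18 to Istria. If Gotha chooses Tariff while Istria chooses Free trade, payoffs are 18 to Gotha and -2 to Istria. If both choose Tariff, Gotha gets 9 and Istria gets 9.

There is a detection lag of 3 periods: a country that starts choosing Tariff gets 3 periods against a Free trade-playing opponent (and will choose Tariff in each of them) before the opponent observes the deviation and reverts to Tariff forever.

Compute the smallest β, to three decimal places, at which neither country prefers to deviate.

The best deviation is to choose Tariff for all 3 undetected periods, earning 18 each, then 9 forever once detected.
Deviation value: 18(1−β^3)/(1−β) + 9β^3/(1−β); cooperation value: 16/(1−β).
IC: 16 ≥ 18(1−β^3) + 9β^3 = 18 − 9β^3.
So β^3 ≥ 2/9, giving β ≥ (2/9)^(1/3) ≈ 0.606.

0.606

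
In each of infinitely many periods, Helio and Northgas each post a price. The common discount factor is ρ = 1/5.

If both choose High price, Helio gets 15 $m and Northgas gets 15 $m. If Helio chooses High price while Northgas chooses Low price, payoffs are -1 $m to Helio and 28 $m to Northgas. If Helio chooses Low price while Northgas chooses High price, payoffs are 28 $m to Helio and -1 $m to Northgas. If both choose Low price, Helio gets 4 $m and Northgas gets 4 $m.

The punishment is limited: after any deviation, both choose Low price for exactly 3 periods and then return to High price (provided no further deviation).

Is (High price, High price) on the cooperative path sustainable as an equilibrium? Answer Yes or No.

IC: ρ+…+ρ^3 ≥ (28−15)/(15−4) = 13/11.
At ρ = 1/5: partial sum = 0.2480 < 1.1818. Cooperation not sustainable.

No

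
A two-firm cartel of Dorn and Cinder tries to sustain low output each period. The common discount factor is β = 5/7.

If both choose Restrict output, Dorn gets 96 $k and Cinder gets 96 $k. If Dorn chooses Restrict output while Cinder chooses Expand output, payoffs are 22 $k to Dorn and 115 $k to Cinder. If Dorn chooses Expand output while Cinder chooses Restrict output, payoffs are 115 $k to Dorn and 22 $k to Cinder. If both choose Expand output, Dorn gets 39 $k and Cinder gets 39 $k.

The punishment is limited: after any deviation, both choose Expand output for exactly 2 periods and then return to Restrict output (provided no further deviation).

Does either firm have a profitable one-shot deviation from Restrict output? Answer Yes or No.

No

Comparing payoff streams over the 3 periods until play realigns: cooperate → 96(1+β+…+β^2); deviate → 115 + 39(β+…+β^2).
Cooperation is sustained iff (96−39)(β+…+β^2) ≥ 115−96.
β+…+β^2 = 5/7·(1−(5/7)^2)/(1−5/7) = 1.2245, and (115−96)/(96−39) = 0.3333.
1.2245 ≥ 0.3333, so cooperation is sustainable.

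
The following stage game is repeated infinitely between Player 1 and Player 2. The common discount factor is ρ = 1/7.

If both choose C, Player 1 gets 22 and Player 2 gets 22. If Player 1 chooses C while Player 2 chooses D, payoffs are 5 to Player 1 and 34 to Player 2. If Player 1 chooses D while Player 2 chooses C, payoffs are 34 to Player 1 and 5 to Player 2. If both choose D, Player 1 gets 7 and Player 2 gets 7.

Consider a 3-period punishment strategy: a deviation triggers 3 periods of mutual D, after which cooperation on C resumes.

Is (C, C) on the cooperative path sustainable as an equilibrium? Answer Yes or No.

No

IC: ρ+…+ρ^3 ≥ (34−22)/(22−7) = 4/5.
At ρ = 1/7: partial sum = 0.1662 < 0.8000. Cooperation not sustainable.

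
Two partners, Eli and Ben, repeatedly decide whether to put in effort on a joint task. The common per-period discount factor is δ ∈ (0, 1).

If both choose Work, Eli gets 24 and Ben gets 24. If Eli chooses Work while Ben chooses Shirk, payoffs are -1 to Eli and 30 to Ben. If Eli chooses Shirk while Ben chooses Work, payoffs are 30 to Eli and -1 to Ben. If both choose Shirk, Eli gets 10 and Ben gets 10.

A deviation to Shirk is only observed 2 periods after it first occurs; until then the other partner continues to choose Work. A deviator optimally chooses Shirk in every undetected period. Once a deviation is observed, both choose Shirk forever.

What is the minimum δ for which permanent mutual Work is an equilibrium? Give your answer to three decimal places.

The best deviation is to choose Shirk for all 2 undetected periods, earning 30 each, then 10 forever once detected.
Deviation value: 30(1−δ^2)/(1−δ) + 10δ^2/(1−δ); cooperation value: 24/(1−δ).
IC: 24 ≥ 30(1−δ^2) + 10δ^2 = 30 − 20δ^2.
So δ^2 ≥ 6/20 = 3/10, giving δ ≥ (3/10)^(1/2) ≈ 0.548.

0.548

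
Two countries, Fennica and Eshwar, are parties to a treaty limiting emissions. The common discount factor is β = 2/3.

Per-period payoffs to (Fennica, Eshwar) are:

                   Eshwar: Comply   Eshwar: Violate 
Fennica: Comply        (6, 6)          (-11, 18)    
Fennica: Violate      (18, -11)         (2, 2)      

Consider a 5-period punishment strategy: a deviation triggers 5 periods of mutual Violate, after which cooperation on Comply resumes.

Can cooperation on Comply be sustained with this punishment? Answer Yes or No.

IC: β+…+β^5 ≥ (18−6)/(6−2) = 3.
At β = 2/3: partial sum = 1.7366 < 3.0000. Cooperation not sustainable.

No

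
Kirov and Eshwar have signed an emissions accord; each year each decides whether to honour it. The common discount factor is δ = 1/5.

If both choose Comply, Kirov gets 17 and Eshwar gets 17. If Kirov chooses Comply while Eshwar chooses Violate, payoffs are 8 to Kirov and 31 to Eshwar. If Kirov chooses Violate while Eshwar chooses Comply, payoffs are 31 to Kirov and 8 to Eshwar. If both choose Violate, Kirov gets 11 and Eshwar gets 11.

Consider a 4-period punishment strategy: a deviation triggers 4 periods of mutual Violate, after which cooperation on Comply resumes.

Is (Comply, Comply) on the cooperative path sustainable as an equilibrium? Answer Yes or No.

A one-shot deviation gives 31 now, then 11 for 4 periods, then back to 17.
Gain from deviating: (31−17) today; loss: (17−11) in each of the next 4 periods.
No-deviation condition: (17−11)(δ+…+δ^4) ≥ 31−17, i.e. δ+…+δ^4 ≥ 7/3.
At δ = 1/5: δ+…+δ^4 = 0.2496 < 2.3333.
So cooperation is not sustainable.

No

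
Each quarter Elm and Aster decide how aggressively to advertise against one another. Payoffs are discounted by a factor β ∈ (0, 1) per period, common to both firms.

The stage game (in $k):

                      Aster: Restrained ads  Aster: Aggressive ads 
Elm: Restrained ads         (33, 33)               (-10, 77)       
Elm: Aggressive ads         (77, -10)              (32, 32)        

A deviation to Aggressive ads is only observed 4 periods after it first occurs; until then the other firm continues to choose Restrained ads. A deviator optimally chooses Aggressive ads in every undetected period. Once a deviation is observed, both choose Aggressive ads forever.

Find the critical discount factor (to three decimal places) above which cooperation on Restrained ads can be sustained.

A deviator earns 77 for 4 periods, then 32 forever; cooperating earns 33 forever. Multiplying the IC by (1−β):
33 ≥ 77(1−β^4) + 32β^4, so 45·β^4 ≥ 44 and β^4 ≥ 44/45.
β ≥ (44/45)^(1/4) ≈ 0.994.

0.994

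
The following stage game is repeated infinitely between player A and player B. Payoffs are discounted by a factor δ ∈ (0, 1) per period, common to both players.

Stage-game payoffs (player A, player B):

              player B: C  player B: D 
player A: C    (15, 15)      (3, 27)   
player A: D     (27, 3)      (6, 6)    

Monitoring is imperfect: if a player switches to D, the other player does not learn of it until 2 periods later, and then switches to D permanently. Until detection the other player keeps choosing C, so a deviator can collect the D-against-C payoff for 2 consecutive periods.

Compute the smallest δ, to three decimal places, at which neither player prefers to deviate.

The best deviation is to choose D for all 2 undetected periods, earning 27 each, then 6 forever once detected.
Deviation value: 27(1−δ^2)/(1−δ) + 6δ^2/(1−δ); cooperation value: 15/(1−δ).
IC: 15 ≥ 27(1−δ^2) + 6δ^2 = 27 − 21δ^2.
So δ^2 ≥ 12/21 = 4/7, giving δ ≥ (4/7)^(1/2) ≈ 0.756.

0.756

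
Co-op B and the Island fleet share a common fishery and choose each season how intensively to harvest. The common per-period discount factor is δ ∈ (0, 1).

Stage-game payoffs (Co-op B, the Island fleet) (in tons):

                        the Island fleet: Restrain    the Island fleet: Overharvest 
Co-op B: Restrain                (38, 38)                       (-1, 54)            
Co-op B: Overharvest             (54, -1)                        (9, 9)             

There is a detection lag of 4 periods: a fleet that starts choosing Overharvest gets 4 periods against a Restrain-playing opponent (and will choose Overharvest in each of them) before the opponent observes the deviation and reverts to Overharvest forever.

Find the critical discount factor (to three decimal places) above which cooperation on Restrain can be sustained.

0.772

A deviator earns 54 for 4 periods, then 9 forever; cooperating earns 38 forever. Multiplying the IC by (1−δ):
38 ≥ 54(1−δ^4) + 9δ^4, so 45·δ^4 ≥ 16 and δ^4 ≥ 16/45.
δ ≥ (16/45)^(1/4) ≈ 0.772.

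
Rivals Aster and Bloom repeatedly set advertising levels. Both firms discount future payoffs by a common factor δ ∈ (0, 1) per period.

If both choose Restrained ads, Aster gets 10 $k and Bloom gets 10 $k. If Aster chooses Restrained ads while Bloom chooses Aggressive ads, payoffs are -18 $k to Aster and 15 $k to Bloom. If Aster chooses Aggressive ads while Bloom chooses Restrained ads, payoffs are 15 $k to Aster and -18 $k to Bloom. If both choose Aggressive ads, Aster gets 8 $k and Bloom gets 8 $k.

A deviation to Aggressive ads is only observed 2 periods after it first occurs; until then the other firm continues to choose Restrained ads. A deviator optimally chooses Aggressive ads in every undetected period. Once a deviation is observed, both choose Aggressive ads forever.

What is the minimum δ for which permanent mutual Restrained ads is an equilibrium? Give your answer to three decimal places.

0.845

A deviator earns 15 for 2 periods, then 8 forever; cooperating earns 10 forever. Multiplying the IC by (1−δ):
10 ≥ 15(1−δ^2) + 8δ^2, so 7·δ^2 ≥ 5 and δ^2 ≥ 5/7.
δ ≥ (5/7)^(1/2) ≈ 0.845.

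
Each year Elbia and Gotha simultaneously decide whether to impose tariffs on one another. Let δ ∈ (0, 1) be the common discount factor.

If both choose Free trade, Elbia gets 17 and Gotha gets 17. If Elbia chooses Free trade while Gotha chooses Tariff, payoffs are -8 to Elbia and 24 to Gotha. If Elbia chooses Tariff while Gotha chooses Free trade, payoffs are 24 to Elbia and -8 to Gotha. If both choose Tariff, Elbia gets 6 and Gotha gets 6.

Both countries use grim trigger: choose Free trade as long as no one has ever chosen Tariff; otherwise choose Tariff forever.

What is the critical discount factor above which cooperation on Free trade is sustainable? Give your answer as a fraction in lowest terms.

One-period gain from deviating is 24 − 17 = 7. The loss is 17 − 6 = 11 in every subsequent period, with present value 11·δ/(1−δ).
Deviation is unprofitable when 11·δ/(1−δ) ≥ 7, i.e. δ/(1−δ) ≥ 7/11.
Equivalently δ ≥ 7/(7+11) = 7/18.

7/18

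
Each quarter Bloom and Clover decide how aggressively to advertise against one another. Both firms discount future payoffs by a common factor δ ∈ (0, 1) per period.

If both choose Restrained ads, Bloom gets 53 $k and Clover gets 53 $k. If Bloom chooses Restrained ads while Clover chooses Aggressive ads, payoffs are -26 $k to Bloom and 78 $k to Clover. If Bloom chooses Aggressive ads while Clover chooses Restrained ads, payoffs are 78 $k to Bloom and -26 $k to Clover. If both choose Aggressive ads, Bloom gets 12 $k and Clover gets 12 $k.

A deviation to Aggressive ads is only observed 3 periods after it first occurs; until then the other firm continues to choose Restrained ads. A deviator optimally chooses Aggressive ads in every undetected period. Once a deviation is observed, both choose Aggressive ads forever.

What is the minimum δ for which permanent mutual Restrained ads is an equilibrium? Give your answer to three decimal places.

A deviator earns 78 for 3 periods, then 12 forever; cooperating earns 53 forever. Multiplying the IC by (1−δ):
53 ≥ 78(1−δ^3) + 12δ^3, so 66·δ^3 ≥ 25 and δ^3 ≥ 25/66.
δ ≥ (25/66)^(1/3) ≈ 0.724.

0.724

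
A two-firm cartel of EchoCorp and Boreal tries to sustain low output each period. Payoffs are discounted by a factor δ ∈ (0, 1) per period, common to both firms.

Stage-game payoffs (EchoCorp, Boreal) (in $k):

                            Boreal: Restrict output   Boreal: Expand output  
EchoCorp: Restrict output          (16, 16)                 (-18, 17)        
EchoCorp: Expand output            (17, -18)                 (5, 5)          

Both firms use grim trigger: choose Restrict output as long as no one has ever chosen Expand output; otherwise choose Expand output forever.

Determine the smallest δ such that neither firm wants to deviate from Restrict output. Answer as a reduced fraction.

16/(1−δ) ≥ 17 + 5δ/(1−δ)
16 ≥ 17 − 12δ
δ ≥ 1/12.

1/12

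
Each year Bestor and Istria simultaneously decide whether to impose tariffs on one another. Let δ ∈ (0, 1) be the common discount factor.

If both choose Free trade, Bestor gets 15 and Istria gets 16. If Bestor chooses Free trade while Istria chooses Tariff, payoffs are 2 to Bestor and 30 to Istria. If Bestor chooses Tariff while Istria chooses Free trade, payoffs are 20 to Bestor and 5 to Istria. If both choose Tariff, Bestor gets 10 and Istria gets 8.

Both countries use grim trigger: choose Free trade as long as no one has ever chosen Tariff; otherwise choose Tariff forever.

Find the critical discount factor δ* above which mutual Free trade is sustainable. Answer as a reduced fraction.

7/11

Bestor's threshold: (20−15)/(20−10) = 1/2.
Istria's threshold: (30−16)/(30−8) = 7/11.
1/2 < 7/11, so Istria binds and δ* = 7/11.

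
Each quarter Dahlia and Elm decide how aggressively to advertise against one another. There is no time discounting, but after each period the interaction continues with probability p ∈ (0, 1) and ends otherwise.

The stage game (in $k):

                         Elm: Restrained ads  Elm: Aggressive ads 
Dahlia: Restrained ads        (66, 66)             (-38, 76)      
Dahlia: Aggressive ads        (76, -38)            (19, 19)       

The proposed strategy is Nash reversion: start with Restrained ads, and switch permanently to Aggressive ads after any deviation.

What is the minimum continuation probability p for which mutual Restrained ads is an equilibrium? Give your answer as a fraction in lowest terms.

Expected cooperation value is 66 + p·66 + p²·66 + … = 66/(1−p); deviation gives 76 + p·19/(1−p).
66 ≥ 76(1−p) + 19p ⇒ 57p ≥ 10 ⇒ p ≥ 10/57.

10/57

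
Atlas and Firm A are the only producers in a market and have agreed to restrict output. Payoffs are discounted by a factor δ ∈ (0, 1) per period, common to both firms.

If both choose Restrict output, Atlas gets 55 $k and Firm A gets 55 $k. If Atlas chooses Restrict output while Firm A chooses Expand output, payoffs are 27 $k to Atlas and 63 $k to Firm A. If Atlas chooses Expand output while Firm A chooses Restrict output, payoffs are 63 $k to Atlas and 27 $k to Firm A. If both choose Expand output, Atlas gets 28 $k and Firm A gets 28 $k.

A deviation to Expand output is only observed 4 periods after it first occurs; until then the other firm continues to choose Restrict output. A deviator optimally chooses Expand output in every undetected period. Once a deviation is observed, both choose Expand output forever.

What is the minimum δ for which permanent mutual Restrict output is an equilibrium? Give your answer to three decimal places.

0.691

Deviating for the 4 undetected periods gains 63−55 = 8 per period over cooperation, then loses 55−28 = 27 per period forever once punishment starts.
Gain: 8(1 + δ + … + δ^3); loss: 27·δ^4/(1−δ).
No profitable deviation ⇔ 8(1−δ^4) ≤ 27·δ^4, i.e. δ^4 ≥ 8/(8+27) = 8/35.
Hence δ ≥ (8/35)^(1/4) ≈ 0.691.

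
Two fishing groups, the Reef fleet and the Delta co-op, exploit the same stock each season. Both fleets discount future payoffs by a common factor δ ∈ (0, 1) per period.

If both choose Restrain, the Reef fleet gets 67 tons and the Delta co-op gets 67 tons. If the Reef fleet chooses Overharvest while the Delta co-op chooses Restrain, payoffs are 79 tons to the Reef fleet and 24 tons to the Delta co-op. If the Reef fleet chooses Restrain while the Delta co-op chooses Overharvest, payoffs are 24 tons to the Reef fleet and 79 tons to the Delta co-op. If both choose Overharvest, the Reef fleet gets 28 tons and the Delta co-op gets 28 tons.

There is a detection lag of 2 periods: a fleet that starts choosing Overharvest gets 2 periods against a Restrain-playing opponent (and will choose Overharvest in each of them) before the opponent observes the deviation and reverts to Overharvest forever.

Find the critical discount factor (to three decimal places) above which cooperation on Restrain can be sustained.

Deviating for the 2 undetected periods gains 79−67 = 12 per period over cooperation, then loses 67−28 = 39 per period forever once punishment starts.
Gain: 12(1 + δ + … + δ^1); loss: 39·δ^2/(1−δ).
No profitable deviation ⇔ 12(1−δ^2) ≤ 39·δ^2, i.e. δ^2 ≥ 12/(12+39) = 4/17.
Hence δ ≥ (4/17)^(1/2) ≈ 0.485.

0.485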